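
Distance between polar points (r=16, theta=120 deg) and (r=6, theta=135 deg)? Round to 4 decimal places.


d = sqrt(r1^2 + r2^2 - 2*r1*r2*cos(t2-t1))
d = sqrt(16^2 + 6^2 - 2*16*6*cos(135-120)) = 10.3219

10.3219


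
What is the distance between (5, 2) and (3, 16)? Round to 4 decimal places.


d = sqrt((3-5)^2 + (16-2)^2) = 14.1421

14.1421


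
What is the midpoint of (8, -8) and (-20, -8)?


Midpoint = ((8+-20)/2, (-8+-8)/2) = (-6, -8)

(-6, -8)


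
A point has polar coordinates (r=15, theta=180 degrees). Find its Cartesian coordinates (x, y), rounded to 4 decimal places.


x = 15 * cos(180) = -15
y = 15 * sin(180) = 0

(-15, 0)


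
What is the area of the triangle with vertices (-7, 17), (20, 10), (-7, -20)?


Area = |x1(y2-y3) + x2(y3-y1) + x3(y1-y2)| / 2
= |-7*(10--20) + 20*(-20-17) + -7*(17-10)| / 2
= 499.5

499.5


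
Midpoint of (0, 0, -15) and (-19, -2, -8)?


Midpoint = ((0+-19)/2, (0+-2)/2, (-15+-8)/2) = (-9.5, -1, -11.5)

(-9.5, -1, -11.5)


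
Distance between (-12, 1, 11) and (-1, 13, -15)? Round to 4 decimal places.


d = sqrt((-1--12)^2 + (13-1)^2 + (-15-11)^2) = 30.6757

30.6757


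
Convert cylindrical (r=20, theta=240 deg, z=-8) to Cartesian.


x = 20 * cos(240) = -10
y = 20 * sin(240) = -17.3205
z = -8

(-10, -17.3205, -8)


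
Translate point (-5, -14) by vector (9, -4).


Translation: (x+dx, y+dy) = (-5+9, -14+-4) = (4, -18)

(4, -18)


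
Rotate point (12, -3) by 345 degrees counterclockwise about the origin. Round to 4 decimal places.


x' = 12*cos(345) - -3*sin(345) = 10.8147
y' = 12*sin(345) + -3*cos(345) = -6.0036

(10.8147, -6.0036)


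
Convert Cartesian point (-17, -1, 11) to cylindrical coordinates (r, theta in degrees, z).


r = sqrt((-17)^2 + (-1)^2) = 17.0294
theta = atan2(-1, -17) = 183.3665 deg
z = 11

r = 17.0294, theta = 183.3665 deg, z = 11


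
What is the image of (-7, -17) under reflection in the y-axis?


Reflection across y-axis: (x, y) -> (-x, y)
(-7, -17) -> (7, -17)

(7, -17)


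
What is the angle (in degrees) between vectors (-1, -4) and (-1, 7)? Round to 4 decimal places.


dot = -1*-1 + -4*7 = -27
|u| = 4.1231, |v| = 7.0711
cos(angle) = -0.9261
angle = 157.8337 degrees

157.8337 degrees


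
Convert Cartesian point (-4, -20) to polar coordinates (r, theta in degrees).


r = sqrt((-4)^2 + (-20)^2) = 20.3961
theta = atan2(-20, -4) = 258.6901 degrees

r = 20.3961, theta = 258.6901 degrees


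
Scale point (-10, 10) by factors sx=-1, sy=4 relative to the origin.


Scaling: (x*sx, y*sy) = (-10*-1, 10*4) = (10, 40)

(10, 40)


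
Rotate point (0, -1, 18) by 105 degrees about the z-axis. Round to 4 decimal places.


x' = 0*cos(105) - -1*sin(105) = 0.9659
y' = 0*sin(105) + -1*cos(105) = 0.2588
z' = 18

(0.9659, 0.2588, 18)


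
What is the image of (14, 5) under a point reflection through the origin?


Reflection through origin: (x, y) -> (-x, -y)
(14, 5) -> (-14, -5)

(-14, -5)


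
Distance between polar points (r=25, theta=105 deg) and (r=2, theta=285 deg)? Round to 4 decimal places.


d = sqrt(r1^2 + r2^2 - 2*r1*r2*cos(t2-t1))
d = sqrt(25^2 + 2^2 - 2*25*2*cos(285-105)) = 27

27


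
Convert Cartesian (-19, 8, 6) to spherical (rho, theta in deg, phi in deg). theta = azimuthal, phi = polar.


rho = sqrt((-19)^2 + 8^2 + 6^2) = 21.4709
theta = atan2(8, -19) = 157.1663 deg
phi = acos(6/21.4709) = 73.7727 deg

rho = 21.4709, theta = 157.1663 deg, phi = 73.7727 deg


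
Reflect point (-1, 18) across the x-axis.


Reflection across x-axis: (x, y) -> (x, -y)
(-1, 18) -> (-1, -18)

(-1, -18)


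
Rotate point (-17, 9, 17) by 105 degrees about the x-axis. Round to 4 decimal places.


x' = -17
y' = 9*cos(105) - 17*sin(105) = -18.7501
z' = 9*sin(105) + 17*cos(105) = 4.2934

(-17, -18.7501, 4.2934)


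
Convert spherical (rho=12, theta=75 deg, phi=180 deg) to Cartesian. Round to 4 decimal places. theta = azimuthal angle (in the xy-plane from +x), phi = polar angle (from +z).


x = 12 * sin(180) * cos(75) = 0
y = 12 * sin(180) * sin(75) = 0
z = 12 * cos(180) = -12

(0, 0, -12)


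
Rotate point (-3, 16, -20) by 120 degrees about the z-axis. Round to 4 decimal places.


x' = -3*cos(120) - 16*sin(120) = -12.3564
y' = -3*sin(120) + 16*cos(120) = -10.5981
z' = -20

(-12.3564, -10.5981, -20)


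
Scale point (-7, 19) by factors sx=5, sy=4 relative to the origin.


Scaling: (x*sx, y*sy) = (-7*5, 19*4) = (-35, 76)

(-35, 76)


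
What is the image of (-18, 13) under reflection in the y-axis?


Reflection across y-axis: (x, y) -> (-x, y)
(-18, 13) -> (18, 13)

(18, 13)


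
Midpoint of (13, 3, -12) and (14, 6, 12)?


Midpoint = ((13+14)/2, (3+6)/2, (-12+12)/2) = (13.5, 4.5, 0)

(13.5, 4.5, 0)


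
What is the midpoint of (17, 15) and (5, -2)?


Midpoint = ((17+5)/2, (15+-2)/2) = (11, 6.5)

(11, 6.5)


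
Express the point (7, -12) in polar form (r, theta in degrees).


r = sqrt(7^2 + (-12)^2) = 13.8924
theta = atan2(-12, 7) = 300.2564 degrees

r = 13.8924, theta = 300.2564 degrees


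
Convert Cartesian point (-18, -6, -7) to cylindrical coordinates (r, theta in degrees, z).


r = sqrt((-18)^2 + (-6)^2) = 18.9737
theta = atan2(-6, -18) = 198.4349 deg
z = -7

r = 18.9737, theta = 198.4349 deg, z = -7


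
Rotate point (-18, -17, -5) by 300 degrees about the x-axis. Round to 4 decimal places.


x' = -18
y' = -17*cos(300) - -5*sin(300) = -12.8301
z' = -17*sin(300) + -5*cos(300) = 12.2224

(-18, -12.8301, 12.2224)


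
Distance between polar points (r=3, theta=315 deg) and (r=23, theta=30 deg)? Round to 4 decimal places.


d = sqrt(r1^2 + r2^2 - 2*r1*r2*cos(t2-t1))
d = sqrt(3^2 + 23^2 - 2*3*23*cos(30-315)) = 22.4117

22.4117


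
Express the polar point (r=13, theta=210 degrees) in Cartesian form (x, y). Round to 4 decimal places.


x = 13 * cos(210) = -11.2583
y = 13 * sin(210) = -6.5

(-11.2583, -6.5)


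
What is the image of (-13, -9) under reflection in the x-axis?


Reflection across x-axis: (x, y) -> (x, -y)
(-13, -9) -> (-13, 9)

(-13, 9)


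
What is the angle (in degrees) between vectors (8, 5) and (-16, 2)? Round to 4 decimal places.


dot = 8*-16 + 5*2 = -118
|u| = 9.434, |v| = 16.1245
cos(angle) = -0.7757
angle = 140.8696 degrees

140.8696 degrees


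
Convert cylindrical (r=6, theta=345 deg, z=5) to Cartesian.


x = 6 * cos(345) = 5.7956
y = 6 * sin(345) = -1.5529
z = 5

(5.7956, -1.5529, 5)


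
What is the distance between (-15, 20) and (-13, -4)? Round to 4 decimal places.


d = sqrt((-13--15)^2 + (-4-20)^2) = 24.0832

24.0832


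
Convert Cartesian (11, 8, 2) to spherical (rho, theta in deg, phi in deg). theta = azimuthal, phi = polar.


rho = sqrt(11^2 + 8^2 + 2^2) = 13.7477
theta = atan2(8, 11) = 36.0274 deg
phi = acos(2/13.7477) = 81.635 deg

rho = 13.7477, theta = 36.0274 deg, phi = 81.635 deg


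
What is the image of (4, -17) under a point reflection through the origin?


Reflection through origin: (x, y) -> (-x, -y)
(4, -17) -> (-4, 17)

(-4, 17)


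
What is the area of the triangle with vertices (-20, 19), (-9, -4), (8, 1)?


Area = |x1(y2-y3) + x2(y3-y1) + x3(y1-y2)| / 2
= |-20*(-4-1) + -9*(1-19) + 8*(19--4)| / 2
= 223

223


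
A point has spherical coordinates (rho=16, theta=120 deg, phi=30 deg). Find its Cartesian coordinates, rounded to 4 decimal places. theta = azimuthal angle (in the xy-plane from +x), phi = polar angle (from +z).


x = 16 * sin(30) * cos(120) = -4
y = 16 * sin(30) * sin(120) = 6.9282
z = 16 * cos(30) = 13.8564

(-4, 6.9282, 13.8564)


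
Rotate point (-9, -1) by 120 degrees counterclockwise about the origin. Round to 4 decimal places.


x' = -9*cos(120) - -1*sin(120) = 5.366
y' = -9*sin(120) + -1*cos(120) = -7.2942

(5.366, -7.2942)


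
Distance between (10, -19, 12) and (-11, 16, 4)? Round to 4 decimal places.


d = sqrt((-11-10)^2 + (16--19)^2 + (4-12)^2) = 41.5933

41.5933


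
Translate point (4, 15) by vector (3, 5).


Translation: (x+dx, y+dy) = (4+3, 15+5) = (7, 20)

(7, 20)


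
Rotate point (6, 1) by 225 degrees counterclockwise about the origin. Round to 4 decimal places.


x' = 6*cos(225) - 1*sin(225) = -3.5355
y' = 6*sin(225) + 1*cos(225) = -4.9497

(-3.5355, -4.9497)


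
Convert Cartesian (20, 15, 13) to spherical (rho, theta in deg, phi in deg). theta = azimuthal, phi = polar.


rho = sqrt(20^2 + 15^2 + 13^2) = 28.178
theta = atan2(15, 20) = 36.8699 deg
phi = acos(13/28.178) = 62.5256 deg

rho = 28.178, theta = 36.8699 deg, phi = 62.5256 deg


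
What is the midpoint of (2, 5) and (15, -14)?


Midpoint = ((2+15)/2, (5+-14)/2) = (8.5, -4.5)

(8.5, -4.5)


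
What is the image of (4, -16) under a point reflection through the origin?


Reflection through origin: (x, y) -> (-x, -y)
(4, -16) -> (-4, 16)

(-4, 16)


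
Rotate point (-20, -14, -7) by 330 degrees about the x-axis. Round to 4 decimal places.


x' = -20
y' = -14*cos(330) - -7*sin(330) = -15.6244
z' = -14*sin(330) + -7*cos(330) = 0.9378

(-20, -15.6244, 0.9378)


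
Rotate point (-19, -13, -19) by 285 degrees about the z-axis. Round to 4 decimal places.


x' = -19*cos(285) - -13*sin(285) = -17.4746
y' = -19*sin(285) + -13*cos(285) = 14.9879
z' = -19

(-17.4746, 14.9879, -19)


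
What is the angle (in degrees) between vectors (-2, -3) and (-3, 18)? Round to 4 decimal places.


dot = -2*-3 + -3*18 = -48
|u| = 3.6056, |v| = 18.2483
cos(angle) = -0.7295
angle = 136.8476 degrees

136.8476 degrees


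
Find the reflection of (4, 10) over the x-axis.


Reflection across x-axis: (x, y) -> (x, -y)
(4, 10) -> (4, -10)

(4, -10)


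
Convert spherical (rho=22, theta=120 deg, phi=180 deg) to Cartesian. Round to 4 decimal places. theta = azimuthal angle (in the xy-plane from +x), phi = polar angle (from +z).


x = 22 * sin(180) * cos(120) = 0
y = 22 * sin(180) * sin(120) = 0
z = 22 * cos(180) = -22

(0, 0, -22)


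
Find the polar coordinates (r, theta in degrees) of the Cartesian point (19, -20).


r = sqrt(19^2 + (-20)^2) = 27.5862
theta = atan2(-20, 19) = 313.5312 degrees

r = 27.5862, theta = 313.5312 degrees


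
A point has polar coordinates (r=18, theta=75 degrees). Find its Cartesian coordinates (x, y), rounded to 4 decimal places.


x = 18 * cos(75) = 4.6587
y = 18 * sin(75) = 17.3867

(4.6587, 17.3867)


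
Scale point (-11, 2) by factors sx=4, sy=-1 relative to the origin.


Scaling: (x*sx, y*sy) = (-11*4, 2*-1) = (-44, -2)

(-44, -2)


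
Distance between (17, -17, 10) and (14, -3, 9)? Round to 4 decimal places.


d = sqrt((14-17)^2 + (-3--17)^2 + (9-10)^2) = 14.3527

14.3527


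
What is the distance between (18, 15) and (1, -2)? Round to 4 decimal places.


d = sqrt((1-18)^2 + (-2-15)^2) = 24.0416

24.0416


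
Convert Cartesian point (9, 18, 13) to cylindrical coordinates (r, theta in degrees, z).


r = sqrt(9^2 + 18^2) = 20.1246
theta = atan2(18, 9) = 63.4349 deg
z = 13

r = 20.1246, theta = 63.4349 deg, z = 13


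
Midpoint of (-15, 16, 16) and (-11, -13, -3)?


Midpoint = ((-15+-11)/2, (16+-13)/2, (16+-3)/2) = (-13, 1.5, 6.5)

(-13, 1.5, 6.5)


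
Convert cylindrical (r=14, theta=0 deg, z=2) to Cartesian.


x = 14 * cos(0) = 14
y = 14 * sin(0) = 0
z = 2

(14, 0, 2)


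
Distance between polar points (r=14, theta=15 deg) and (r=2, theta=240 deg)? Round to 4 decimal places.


d = sqrt(r1^2 + r2^2 - 2*r1*r2*cos(t2-t1))
d = sqrt(14^2 + 2^2 - 2*14*2*cos(240-15)) = 15.479

15.479


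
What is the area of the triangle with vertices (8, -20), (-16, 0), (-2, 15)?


Area = |x1(y2-y3) + x2(y3-y1) + x3(y1-y2)| / 2
= |8*(0-15) + -16*(15--20) + -2*(-20-0)| / 2
= 320

320


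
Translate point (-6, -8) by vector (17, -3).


Translation: (x+dx, y+dy) = (-6+17, -8+-3) = (11, -11)

(11, -11)


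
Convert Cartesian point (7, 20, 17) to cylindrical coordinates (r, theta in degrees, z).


r = sqrt(7^2 + 20^2) = 21.1896
theta = atan2(20, 7) = 70.71 deg
z = 17

r = 21.1896, theta = 70.71 deg, z = 17


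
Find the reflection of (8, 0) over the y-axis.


Reflection across y-axis: (x, y) -> (-x, y)
(8, 0) -> (-8, 0)

(-8, 0)


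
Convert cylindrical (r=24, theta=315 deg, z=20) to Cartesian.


x = 24 * cos(315) = 16.9706
y = 24 * sin(315) = -16.9706
z = 20

(16.9706, -16.9706, 20)


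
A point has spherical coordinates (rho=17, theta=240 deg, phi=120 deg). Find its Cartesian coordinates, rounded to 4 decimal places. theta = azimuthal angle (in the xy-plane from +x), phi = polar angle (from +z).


x = 17 * sin(120) * cos(240) = -7.3612
y = 17 * sin(120) * sin(240) = -12.75
z = 17 * cos(120) = -8.5

(-7.3612, -12.75, -8.5)


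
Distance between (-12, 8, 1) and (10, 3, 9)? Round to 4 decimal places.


d = sqrt((10--12)^2 + (3-8)^2 + (9-1)^2) = 23.9374

23.9374


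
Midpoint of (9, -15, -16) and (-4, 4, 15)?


Midpoint = ((9+-4)/2, (-15+4)/2, (-16+15)/2) = (2.5, -5.5, -0.5)

(2.5, -5.5, -0.5)


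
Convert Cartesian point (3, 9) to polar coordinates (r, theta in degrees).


r = sqrt(3^2 + 9^2) = 9.4868
theta = atan2(9, 3) = 71.5651 degrees

r = 9.4868, theta = 71.5651 degrees


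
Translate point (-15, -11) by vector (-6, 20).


Translation: (x+dx, y+dy) = (-15+-6, -11+20) = (-21, 9)

(-21, 9)


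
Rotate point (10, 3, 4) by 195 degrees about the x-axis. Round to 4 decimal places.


x' = 10
y' = 3*cos(195) - 4*sin(195) = -1.8625
z' = 3*sin(195) + 4*cos(195) = -4.6402

(10, -1.8625, -4.6402)


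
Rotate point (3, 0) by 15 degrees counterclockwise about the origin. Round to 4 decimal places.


x' = 3*cos(15) - 0*sin(15) = 2.8978
y' = 3*sin(15) + 0*cos(15) = 0.7765

(2.8978, 0.7765)


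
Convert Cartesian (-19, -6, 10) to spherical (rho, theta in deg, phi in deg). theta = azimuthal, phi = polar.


rho = sqrt((-19)^2 + (-6)^2 + 10^2) = 22.2935
theta = atan2(-6, -19) = 197.5256 deg
phi = acos(10/22.2935) = 63.3486 deg

rho = 22.2935, theta = 197.5256 deg, phi = 63.3486 deg


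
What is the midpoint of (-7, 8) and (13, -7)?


Midpoint = ((-7+13)/2, (8+-7)/2) = (3, 0.5)

(3, 0.5)


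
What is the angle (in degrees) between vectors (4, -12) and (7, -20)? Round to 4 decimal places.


dot = 4*7 + -12*-20 = 268
|u| = 12.6491, |v| = 21.1896
cos(angle) = 0.9999
angle = 0.8551 degrees

0.8551 degrees


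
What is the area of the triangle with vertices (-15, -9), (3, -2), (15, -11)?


Area = |x1(y2-y3) + x2(y3-y1) + x3(y1-y2)| / 2
= |-15*(-2--11) + 3*(-11--9) + 15*(-9--2)| / 2
= 123

123


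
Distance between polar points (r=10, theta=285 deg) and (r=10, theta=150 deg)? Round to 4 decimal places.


d = sqrt(r1^2 + r2^2 - 2*r1*r2*cos(t2-t1))
d = sqrt(10^2 + 10^2 - 2*10*10*cos(150-285)) = 18.4776

18.4776


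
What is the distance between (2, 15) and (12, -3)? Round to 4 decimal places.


d = sqrt((12-2)^2 + (-3-15)^2) = 20.5913

20.5913


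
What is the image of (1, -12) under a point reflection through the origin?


Reflection through origin: (x, y) -> (-x, -y)
(1, -12) -> (-1, 12)

(-1, 12)


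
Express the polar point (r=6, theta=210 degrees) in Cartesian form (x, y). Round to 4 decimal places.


x = 6 * cos(210) = -5.1962
y = 6 * sin(210) = -3

(-5.1962, -3)


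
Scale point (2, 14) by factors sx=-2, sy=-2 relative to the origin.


Scaling: (x*sx, y*sy) = (2*-2, 14*-2) = (-4, -28)

(-4, -28)


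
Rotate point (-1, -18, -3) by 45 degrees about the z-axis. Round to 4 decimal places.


x' = -1*cos(45) - -18*sin(45) = 12.0208
y' = -1*sin(45) + -18*cos(45) = -13.435
z' = -3

(12.0208, -13.435, -3)


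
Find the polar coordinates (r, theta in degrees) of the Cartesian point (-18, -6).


r = sqrt((-18)^2 + (-6)^2) = 18.9737
theta = atan2(-6, -18) = 198.4349 degrees

r = 18.9737, theta = 198.4349 degrees


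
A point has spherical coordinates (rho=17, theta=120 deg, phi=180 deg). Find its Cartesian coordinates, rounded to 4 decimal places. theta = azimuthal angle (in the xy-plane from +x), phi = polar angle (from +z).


x = 17 * sin(180) * cos(120) = 0
y = 17 * sin(180) * sin(120) = 0
z = 17 * cos(180) = -17

(0, 0, -17)


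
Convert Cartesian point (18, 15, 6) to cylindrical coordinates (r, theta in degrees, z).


r = sqrt(18^2 + 15^2) = 23.4307
theta = atan2(15, 18) = 39.8056 deg
z = 6

r = 23.4307, theta = 39.8056 deg, z = 6


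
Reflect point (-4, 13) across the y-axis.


Reflection across y-axis: (x, y) -> (-x, y)
(-4, 13) -> (4, 13)

(4, 13)


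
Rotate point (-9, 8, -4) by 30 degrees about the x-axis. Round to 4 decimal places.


x' = -9
y' = 8*cos(30) - -4*sin(30) = 8.9282
z' = 8*sin(30) + -4*cos(30) = 0.5359

(-9, 8.9282, 0.5359)


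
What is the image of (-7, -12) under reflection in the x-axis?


Reflection across x-axis: (x, y) -> (x, -y)
(-7, -12) -> (-7, 12)

(-7, 12)


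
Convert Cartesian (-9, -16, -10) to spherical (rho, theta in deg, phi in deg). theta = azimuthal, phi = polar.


rho = sqrt((-9)^2 + (-16)^2 + (-10)^2) = 20.9045
theta = atan2(-16, -9) = 240.6422 deg
phi = acos(-10/20.9045) = 118.5787 deg

rho = 20.9045, theta = 240.6422 deg, phi = 118.5787 deg


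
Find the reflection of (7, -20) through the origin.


Reflection through origin: (x, y) -> (-x, -y)
(7, -20) -> (-7, 20)

(-7, 20)


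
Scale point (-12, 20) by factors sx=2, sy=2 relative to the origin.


Scaling: (x*sx, y*sy) = (-12*2, 20*2) = (-24, 40)

(-24, 40)


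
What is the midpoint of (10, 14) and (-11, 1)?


Midpoint = ((10+-11)/2, (14+1)/2) = (-0.5, 7.5)

(-0.5, 7.5)


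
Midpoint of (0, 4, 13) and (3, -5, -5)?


Midpoint = ((0+3)/2, (4+-5)/2, (13+-5)/2) = (1.5, -0.5, 4)

(1.5, -0.5, 4)


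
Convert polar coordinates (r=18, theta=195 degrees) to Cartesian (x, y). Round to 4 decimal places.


x = 18 * cos(195) = -17.3867
y = 18 * sin(195) = -4.6587

(-17.3867, -4.6587)


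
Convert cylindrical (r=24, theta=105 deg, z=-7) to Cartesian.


x = 24 * cos(105) = -6.2117
y = 24 * sin(105) = 23.1822
z = -7

(-6.2117, 23.1822, -7)


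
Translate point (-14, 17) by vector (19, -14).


Translation: (x+dx, y+dy) = (-14+19, 17+-14) = (5, 3)

(5, 3)


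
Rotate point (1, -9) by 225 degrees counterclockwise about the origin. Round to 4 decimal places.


x' = 1*cos(225) - -9*sin(225) = -7.0711
y' = 1*sin(225) + -9*cos(225) = 5.6569

(-7.0711, 5.6569)


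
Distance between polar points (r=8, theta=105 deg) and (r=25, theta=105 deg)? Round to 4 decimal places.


d = sqrt(r1^2 + r2^2 - 2*r1*r2*cos(t2-t1))
d = sqrt(8^2 + 25^2 - 2*8*25*cos(105-105)) = 17

17


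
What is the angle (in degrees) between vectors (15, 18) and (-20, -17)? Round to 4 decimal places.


dot = 15*-20 + 18*-17 = -606
|u| = 23.4307, |v| = 26.2488
cos(angle) = -0.9853
angle = 170.1701 degrees

170.1701 degrees


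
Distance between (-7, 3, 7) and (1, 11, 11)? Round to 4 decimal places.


d = sqrt((1--7)^2 + (11-3)^2 + (11-7)^2) = 12

12


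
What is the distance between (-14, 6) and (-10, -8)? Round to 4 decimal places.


d = sqrt((-10--14)^2 + (-8-6)^2) = 14.5602

14.5602


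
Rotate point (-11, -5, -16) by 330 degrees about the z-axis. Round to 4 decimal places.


x' = -11*cos(330) - -5*sin(330) = -12.0263
y' = -11*sin(330) + -5*cos(330) = 1.1699
z' = -16

(-12.0263, 1.1699, -16)


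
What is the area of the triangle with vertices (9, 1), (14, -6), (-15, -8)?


Area = |x1(y2-y3) + x2(y3-y1) + x3(y1-y2)| / 2
= |9*(-6--8) + 14*(-8-1) + -15*(1--6)| / 2
= 106.5

106.5


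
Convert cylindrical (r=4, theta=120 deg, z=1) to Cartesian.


x = 4 * cos(120) = -2
y = 4 * sin(120) = 3.4641
z = 1

(-2, 3.4641, 1)


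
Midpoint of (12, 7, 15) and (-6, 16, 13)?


Midpoint = ((12+-6)/2, (7+16)/2, (15+13)/2) = (3, 11.5, 14)

(3, 11.5, 14)


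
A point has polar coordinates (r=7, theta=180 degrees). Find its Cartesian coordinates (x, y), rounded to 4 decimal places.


x = 7 * cos(180) = -7
y = 7 * sin(180) = 0

(-7, 0)


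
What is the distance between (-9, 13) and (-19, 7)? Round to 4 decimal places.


d = sqrt((-19--9)^2 + (7-13)^2) = 11.6619

11.6619


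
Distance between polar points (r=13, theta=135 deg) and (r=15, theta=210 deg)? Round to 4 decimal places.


d = sqrt(r1^2 + r2^2 - 2*r1*r2*cos(t2-t1))
d = sqrt(13^2 + 15^2 - 2*13*15*cos(210-135)) = 17.119

17.119


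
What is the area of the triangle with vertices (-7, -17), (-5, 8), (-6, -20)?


Area = |x1(y2-y3) + x2(y3-y1) + x3(y1-y2)| / 2
= |-7*(8--20) + -5*(-20--17) + -6*(-17-8)| / 2
= 15.5

15.5


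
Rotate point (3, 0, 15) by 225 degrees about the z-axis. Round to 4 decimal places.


x' = 3*cos(225) - 0*sin(225) = -2.1213
y' = 3*sin(225) + 0*cos(225) = -2.1213
z' = 15

(-2.1213, -2.1213, 15)


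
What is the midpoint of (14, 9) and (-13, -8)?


Midpoint = ((14+-13)/2, (9+-8)/2) = (0.5, 0.5)

(0.5, 0.5)


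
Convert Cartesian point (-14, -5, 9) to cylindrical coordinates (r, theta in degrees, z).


r = sqrt((-14)^2 + (-5)^2) = 14.8661
theta = atan2(-5, -14) = 199.6538 deg
z = 9

r = 14.8661, theta = 199.6538 deg, z = 9


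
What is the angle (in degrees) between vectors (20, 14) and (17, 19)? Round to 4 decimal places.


dot = 20*17 + 14*19 = 606
|u| = 24.4131, |v| = 25.4951
cos(angle) = 0.9736
angle = 13.1878 degrees

13.1878 degrees


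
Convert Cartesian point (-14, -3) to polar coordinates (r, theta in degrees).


r = sqrt((-14)^2 + (-3)^2) = 14.3178
theta = atan2(-3, -14) = 192.0948 degrees

r = 14.3178, theta = 192.0948 degrees


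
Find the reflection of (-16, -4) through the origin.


Reflection through origin: (x, y) -> (-x, -y)
(-16, -4) -> (16, 4)

(16, 4)


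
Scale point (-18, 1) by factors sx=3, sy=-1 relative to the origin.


Scaling: (x*sx, y*sy) = (-18*3, 1*-1) = (-54, -1)

(-54, -1)


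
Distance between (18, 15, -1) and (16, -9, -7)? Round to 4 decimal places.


d = sqrt((16-18)^2 + (-9-15)^2 + (-7--1)^2) = 24.8193

24.8193


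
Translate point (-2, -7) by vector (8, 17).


Translation: (x+dx, y+dy) = (-2+8, -7+17) = (6, 10)

(6, 10)


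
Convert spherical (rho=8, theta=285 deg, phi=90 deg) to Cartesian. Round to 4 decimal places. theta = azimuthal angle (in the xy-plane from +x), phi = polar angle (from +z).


x = 8 * sin(90) * cos(285) = 2.0706
y = 8 * sin(90) * sin(285) = -7.7274
z = 8 * cos(90) = 0

(2.0706, -7.7274, 0)


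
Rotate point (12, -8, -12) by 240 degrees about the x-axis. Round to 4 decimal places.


x' = 12
y' = -8*cos(240) - -12*sin(240) = -6.3923
z' = -8*sin(240) + -12*cos(240) = 12.9282

(12, -6.3923, 12.9282)


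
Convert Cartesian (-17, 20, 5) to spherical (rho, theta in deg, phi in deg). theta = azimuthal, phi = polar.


rho = sqrt((-17)^2 + 20^2 + 5^2) = 26.7208
theta = atan2(20, -17) = 130.3645 deg
phi = acos(5/26.7208) = 79.2152 deg

rho = 26.7208, theta = 130.3645 deg, phi = 79.2152 deg


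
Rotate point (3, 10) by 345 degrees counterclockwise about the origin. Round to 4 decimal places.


x' = 3*cos(345) - 10*sin(345) = 5.486
y' = 3*sin(345) + 10*cos(345) = 8.8828

(5.486, 8.8828)


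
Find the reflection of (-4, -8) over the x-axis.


Reflection across x-axis: (x, y) -> (x, -y)
(-4, -8) -> (-4, 8)

(-4, 8)


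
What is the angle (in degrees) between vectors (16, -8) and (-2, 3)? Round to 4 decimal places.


dot = 16*-2 + -8*3 = -56
|u| = 17.8885, |v| = 3.6056
cos(angle) = -0.8682
angle = 150.2551 degrees

150.2551 degrees


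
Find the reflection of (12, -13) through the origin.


Reflection through origin: (x, y) -> (-x, -y)
(12, -13) -> (-12, 13)

(-12, 13)


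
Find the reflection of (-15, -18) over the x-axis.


Reflection across x-axis: (x, y) -> (x, -y)
(-15, -18) -> (-15, 18)

(-15, 18)


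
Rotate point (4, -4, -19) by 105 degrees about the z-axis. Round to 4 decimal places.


x' = 4*cos(105) - -4*sin(105) = 2.8284
y' = 4*sin(105) + -4*cos(105) = 4.899
z' = -19

(2.8284, 4.899, -19)


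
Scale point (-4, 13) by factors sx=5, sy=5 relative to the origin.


Scaling: (x*sx, y*sy) = (-4*5, 13*5) = (-20, 65)

(-20, 65)


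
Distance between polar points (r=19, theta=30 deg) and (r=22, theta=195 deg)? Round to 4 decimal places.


d = sqrt(r1^2 + r2^2 - 2*r1*r2*cos(t2-t1))
d = sqrt(19^2 + 22^2 - 2*19*22*cos(195-30)) = 40.6511

40.6511


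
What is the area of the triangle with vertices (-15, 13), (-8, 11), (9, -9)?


Area = |x1(y2-y3) + x2(y3-y1) + x3(y1-y2)| / 2
= |-15*(11--9) + -8*(-9-13) + 9*(13-11)| / 2
= 53

53


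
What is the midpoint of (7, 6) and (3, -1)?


Midpoint = ((7+3)/2, (6+-1)/2) = (5, 2.5)

(5, 2.5)


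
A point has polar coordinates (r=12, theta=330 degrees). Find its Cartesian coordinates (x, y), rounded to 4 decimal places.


x = 12 * cos(330) = 10.3923
y = 12 * sin(330) = -6

(10.3923, -6)


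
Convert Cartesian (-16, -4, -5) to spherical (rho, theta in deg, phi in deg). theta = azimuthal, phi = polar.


rho = sqrt((-16)^2 + (-4)^2 + (-5)^2) = 17.2337
theta = atan2(-4, -16) = 194.0362 deg
phi = acos(-5/17.2337) = 106.8657 deg

rho = 17.2337, theta = 194.0362 deg, phi = 106.8657 deg


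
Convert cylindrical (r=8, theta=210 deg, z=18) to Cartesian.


x = 8 * cos(210) = -6.9282
y = 8 * sin(210) = -4
z = 18

(-6.9282, -4, 18)


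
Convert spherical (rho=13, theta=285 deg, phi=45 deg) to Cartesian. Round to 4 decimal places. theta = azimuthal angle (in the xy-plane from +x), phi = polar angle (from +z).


x = 13 * sin(45) * cos(285) = 2.3792
y = 13 * sin(45) * sin(285) = -8.8792
z = 13 * cos(45) = 9.1924

(2.3792, -8.8792, 9.1924)


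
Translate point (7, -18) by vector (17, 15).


Translation: (x+dx, y+dy) = (7+17, -18+15) = (24, -3)

(24, -3)


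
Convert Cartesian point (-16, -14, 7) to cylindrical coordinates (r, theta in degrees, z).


r = sqrt((-16)^2 + (-14)^2) = 21.2603
theta = atan2(-14, -16) = 221.1859 deg
z = 7

r = 21.2603, theta = 221.1859 deg, z = 7


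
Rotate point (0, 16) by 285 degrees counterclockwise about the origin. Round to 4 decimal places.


x' = 0*cos(285) - 16*sin(285) = 15.4548
y' = 0*sin(285) + 16*cos(285) = 4.1411

(15.4548, 4.1411)


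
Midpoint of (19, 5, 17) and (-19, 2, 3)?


Midpoint = ((19+-19)/2, (5+2)/2, (17+3)/2) = (0, 3.5, 10)

(0, 3.5, 10)


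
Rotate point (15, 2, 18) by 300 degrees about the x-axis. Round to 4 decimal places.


x' = 15
y' = 2*cos(300) - 18*sin(300) = 16.5885
z' = 2*sin(300) + 18*cos(300) = 7.2679

(15, 16.5885, 7.2679)


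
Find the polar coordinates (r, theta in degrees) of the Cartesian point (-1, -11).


r = sqrt((-1)^2 + (-11)^2) = 11.0454
theta = atan2(-11, -1) = 264.8056 degrees

r = 11.0454, theta = 264.8056 degrees


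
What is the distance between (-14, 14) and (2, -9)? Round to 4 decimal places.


d = sqrt((2--14)^2 + (-9-14)^2) = 28.0179

28.0179


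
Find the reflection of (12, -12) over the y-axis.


Reflection across y-axis: (x, y) -> (-x, y)
(12, -12) -> (-12, -12)

(-12, -12)


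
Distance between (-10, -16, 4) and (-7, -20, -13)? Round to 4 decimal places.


d = sqrt((-7--10)^2 + (-20--16)^2 + (-13-4)^2) = 17.72

17.72


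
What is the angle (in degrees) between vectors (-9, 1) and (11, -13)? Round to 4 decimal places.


dot = -9*11 + 1*-13 = -112
|u| = 9.0554, |v| = 17.0294
cos(angle) = -0.7263
angle = 136.5766 degrees

136.5766 degrees


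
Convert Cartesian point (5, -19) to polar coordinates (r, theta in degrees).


r = sqrt(5^2 + (-19)^2) = 19.6469
theta = atan2(-19, 5) = 284.7436 degrees

r = 19.6469, theta = 284.7436 degrees


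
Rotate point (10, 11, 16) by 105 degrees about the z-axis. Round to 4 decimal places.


x' = 10*cos(105) - 11*sin(105) = -13.2134
y' = 10*sin(105) + 11*cos(105) = 6.8122
z' = 16

(-13.2134, 6.8122, 16)


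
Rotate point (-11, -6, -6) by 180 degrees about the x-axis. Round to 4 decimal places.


x' = -11
y' = -6*cos(180) - -6*sin(180) = 6
z' = -6*sin(180) + -6*cos(180) = 6

(-11, 6, 6)


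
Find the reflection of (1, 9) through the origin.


Reflection through origin: (x, y) -> (-x, -y)
(1, 9) -> (-1, -9)

(-1, -9)


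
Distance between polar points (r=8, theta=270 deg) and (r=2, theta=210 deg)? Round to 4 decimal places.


d = sqrt(r1^2 + r2^2 - 2*r1*r2*cos(t2-t1))
d = sqrt(8^2 + 2^2 - 2*8*2*cos(210-270)) = 7.2111

7.2111


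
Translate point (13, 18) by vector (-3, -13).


Translation: (x+dx, y+dy) = (13+-3, 18+-13) = (10, 5)

(10, 5)


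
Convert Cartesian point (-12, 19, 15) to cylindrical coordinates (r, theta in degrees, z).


r = sqrt((-12)^2 + 19^2) = 22.4722
theta = atan2(19, -12) = 122.2756 deg
z = 15

r = 22.4722, theta = 122.2756 deg, z = 15


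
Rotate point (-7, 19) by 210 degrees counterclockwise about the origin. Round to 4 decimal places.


x' = -7*cos(210) - 19*sin(210) = 15.5622
y' = -7*sin(210) + 19*cos(210) = -12.9545

(15.5622, -12.9545)


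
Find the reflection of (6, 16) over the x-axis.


Reflection across x-axis: (x, y) -> (x, -y)
(6, 16) -> (6, -16)

(6, -16)


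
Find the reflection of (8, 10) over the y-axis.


Reflection across y-axis: (x, y) -> (-x, y)
(8, 10) -> (-8, 10)

(-8, 10)


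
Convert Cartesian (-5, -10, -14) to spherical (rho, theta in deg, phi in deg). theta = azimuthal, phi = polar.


rho = sqrt((-5)^2 + (-10)^2 + (-14)^2) = 17.9165
theta = atan2(-10, -5) = 243.4349 deg
phi = acos(-14/17.9165) = 141.3893 deg

rho = 17.9165, theta = 243.4349 deg, phi = 141.3893 deg


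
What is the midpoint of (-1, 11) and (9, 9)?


Midpoint = ((-1+9)/2, (11+9)/2) = (4, 10)

(4, 10)


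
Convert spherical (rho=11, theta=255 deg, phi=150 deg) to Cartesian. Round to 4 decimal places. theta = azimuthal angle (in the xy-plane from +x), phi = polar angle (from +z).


x = 11 * sin(150) * cos(255) = -1.4235
y = 11 * sin(150) * sin(255) = -5.3126
z = 11 * cos(150) = -9.5263

(-1.4235, -5.3126, -9.5263)


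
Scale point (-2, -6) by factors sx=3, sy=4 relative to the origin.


Scaling: (x*sx, y*sy) = (-2*3, -6*4) = (-6, -24)

(-6, -24)


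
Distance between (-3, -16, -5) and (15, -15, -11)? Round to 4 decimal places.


d = sqrt((15--3)^2 + (-15--16)^2 + (-11--5)^2) = 19

19


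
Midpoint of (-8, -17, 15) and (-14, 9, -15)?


Midpoint = ((-8+-14)/2, (-17+9)/2, (15+-15)/2) = (-11, -4, 0)

(-11, -4, 0)


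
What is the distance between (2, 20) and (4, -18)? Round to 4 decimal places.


d = sqrt((4-2)^2 + (-18-20)^2) = 38.0526

38.0526


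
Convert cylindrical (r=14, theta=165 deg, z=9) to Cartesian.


x = 14 * cos(165) = -13.523
y = 14 * sin(165) = 3.6235
z = 9

(-13.523, 3.6235, 9)


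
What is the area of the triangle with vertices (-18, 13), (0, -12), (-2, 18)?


Area = |x1(y2-y3) + x2(y3-y1) + x3(y1-y2)| / 2
= |-18*(-12-18) + 0*(18-13) + -2*(13--12)| / 2
= 245

245


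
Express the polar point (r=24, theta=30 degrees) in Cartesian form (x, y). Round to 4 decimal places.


x = 24 * cos(30) = 20.7846
y = 24 * sin(30) = 12

(20.7846, 12)


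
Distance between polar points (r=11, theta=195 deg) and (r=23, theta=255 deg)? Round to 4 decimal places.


d = sqrt(r1^2 + r2^2 - 2*r1*r2*cos(t2-t1))
d = sqrt(11^2 + 23^2 - 2*11*23*cos(255-195)) = 19.9249

19.9249


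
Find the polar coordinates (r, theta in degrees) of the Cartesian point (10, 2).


r = sqrt(10^2 + 2^2) = 10.198
theta = atan2(2, 10) = 11.3099 degrees

r = 10.198, theta = 11.3099 degrees


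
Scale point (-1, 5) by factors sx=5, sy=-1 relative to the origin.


Scaling: (x*sx, y*sy) = (-1*5, 5*-1) = (-5, -5)

(-5, -5)


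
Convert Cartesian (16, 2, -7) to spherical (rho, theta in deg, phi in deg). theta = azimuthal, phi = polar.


rho = sqrt(16^2 + 2^2 + (-7)^2) = 17.5784
theta = atan2(2, 16) = 7.125 deg
phi = acos(-7/17.5784) = 113.4667 deg

rho = 17.5784, theta = 7.125 deg, phi = 113.4667 deg


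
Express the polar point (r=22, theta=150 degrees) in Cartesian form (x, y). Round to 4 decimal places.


x = 22 * cos(150) = -19.0526
y = 22 * sin(150) = 11

(-19.0526, 11)


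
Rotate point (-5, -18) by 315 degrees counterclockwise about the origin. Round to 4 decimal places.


x' = -5*cos(315) - -18*sin(315) = -16.2635
y' = -5*sin(315) + -18*cos(315) = -9.1924

(-16.2635, -9.1924)


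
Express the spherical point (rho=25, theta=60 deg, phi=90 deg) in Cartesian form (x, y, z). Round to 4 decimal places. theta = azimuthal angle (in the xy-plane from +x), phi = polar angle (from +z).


x = 25 * sin(90) * cos(60) = 12.5
y = 25 * sin(90) * sin(60) = 21.6506
z = 25 * cos(90) = 0

(12.5, 21.6506, 0)


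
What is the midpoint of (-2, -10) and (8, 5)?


Midpoint = ((-2+8)/2, (-10+5)/2) = (3, -2.5)

(3, -2.5)


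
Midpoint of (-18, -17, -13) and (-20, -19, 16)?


Midpoint = ((-18+-20)/2, (-17+-19)/2, (-13+16)/2) = (-19, -18, 1.5)

(-19, -18, 1.5)


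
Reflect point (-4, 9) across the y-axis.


Reflection across y-axis: (x, y) -> (-x, y)
(-4, 9) -> (4, 9)

(4, 9)


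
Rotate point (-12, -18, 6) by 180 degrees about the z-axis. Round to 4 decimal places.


x' = -12*cos(180) - -18*sin(180) = 12
y' = -12*sin(180) + -18*cos(180) = 18
z' = 6

(12, 18, 6)


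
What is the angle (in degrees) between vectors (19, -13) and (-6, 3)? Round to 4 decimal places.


dot = 19*-6 + -13*3 = -153
|u| = 23.0217, |v| = 6.7082
cos(angle) = -0.9907
angle = 172.1847 degrees

172.1847 degrees


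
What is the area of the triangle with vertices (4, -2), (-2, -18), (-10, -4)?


Area = |x1(y2-y3) + x2(y3-y1) + x3(y1-y2)| / 2
= |4*(-18--4) + -2*(-4--2) + -10*(-2--18)| / 2
= 106

106


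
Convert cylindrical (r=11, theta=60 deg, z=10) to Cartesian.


x = 11 * cos(60) = 5.5
y = 11 * sin(60) = 9.5263
z = 10

(5.5, 9.5263, 10)


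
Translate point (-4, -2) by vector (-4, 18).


Translation: (x+dx, y+dy) = (-4+-4, -2+18) = (-8, 16)

(-8, 16)


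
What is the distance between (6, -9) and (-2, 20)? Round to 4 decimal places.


d = sqrt((-2-6)^2 + (20--9)^2) = 30.0832

30.0832


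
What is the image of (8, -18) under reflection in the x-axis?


Reflection across x-axis: (x, y) -> (x, -y)
(8, -18) -> (8, 18)

(8, 18)


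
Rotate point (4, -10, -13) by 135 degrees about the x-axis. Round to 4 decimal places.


x' = 4
y' = -10*cos(135) - -13*sin(135) = 16.2635
z' = -10*sin(135) + -13*cos(135) = 2.1213

(4, 16.2635, 2.1213)


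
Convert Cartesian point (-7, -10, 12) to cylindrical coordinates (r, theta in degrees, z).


r = sqrt((-7)^2 + (-10)^2) = 12.2066
theta = atan2(-10, -7) = 235.008 deg
z = 12

r = 12.2066, theta = 235.008 deg, z = 12


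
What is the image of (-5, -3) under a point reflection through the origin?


Reflection through origin: (x, y) -> (-x, -y)
(-5, -3) -> (5, 3)

(5, 3)


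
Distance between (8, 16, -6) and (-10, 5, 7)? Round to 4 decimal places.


d = sqrt((-10-8)^2 + (5-16)^2 + (7--6)^2) = 24.779

24.779


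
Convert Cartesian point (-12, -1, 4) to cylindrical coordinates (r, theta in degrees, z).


r = sqrt((-12)^2 + (-1)^2) = 12.0416
theta = atan2(-1, -12) = 184.7636 deg
z = 4

r = 12.0416, theta = 184.7636 deg, z = 4


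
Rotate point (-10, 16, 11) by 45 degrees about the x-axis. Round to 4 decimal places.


x' = -10
y' = 16*cos(45) - 11*sin(45) = 3.5355
z' = 16*sin(45) + 11*cos(45) = 19.0919

(-10, 3.5355, 19.0919)


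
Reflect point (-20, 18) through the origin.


Reflection through origin: (x, y) -> (-x, -y)
(-20, 18) -> (20, -18)

(20, -18)


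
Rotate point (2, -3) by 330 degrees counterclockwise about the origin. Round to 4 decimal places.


x' = 2*cos(330) - -3*sin(330) = 0.2321
y' = 2*sin(330) + -3*cos(330) = -3.5981

(0.2321, -3.5981)


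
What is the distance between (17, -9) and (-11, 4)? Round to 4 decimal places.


d = sqrt((-11-17)^2 + (4--9)^2) = 30.8707

30.8707


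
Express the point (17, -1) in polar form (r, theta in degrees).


r = sqrt(17^2 + (-1)^2) = 17.0294
theta = atan2(-1, 17) = 356.6335 degrees

r = 17.0294, theta = 356.6335 degrees


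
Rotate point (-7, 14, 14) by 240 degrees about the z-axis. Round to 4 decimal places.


x' = -7*cos(240) - 14*sin(240) = 15.6244
y' = -7*sin(240) + 14*cos(240) = -0.9378
z' = 14

(15.6244, -0.9378, 14)


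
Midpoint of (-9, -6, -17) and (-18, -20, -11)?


Midpoint = ((-9+-18)/2, (-6+-20)/2, (-17+-11)/2) = (-13.5, -13, -14)

(-13.5, -13, -14)


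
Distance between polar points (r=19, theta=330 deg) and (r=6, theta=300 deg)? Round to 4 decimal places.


d = sqrt(r1^2 + r2^2 - 2*r1*r2*cos(t2-t1))
d = sqrt(19^2 + 6^2 - 2*19*6*cos(300-330)) = 14.1261

14.1261


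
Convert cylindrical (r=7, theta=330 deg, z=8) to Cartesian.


x = 7 * cos(330) = 6.0622
y = 7 * sin(330) = -3.5
z = 8

(6.0622, -3.5, 8)


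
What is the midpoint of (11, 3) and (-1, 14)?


Midpoint = ((11+-1)/2, (3+14)/2) = (5, 8.5)

(5, 8.5)


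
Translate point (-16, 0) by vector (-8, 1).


Translation: (x+dx, y+dy) = (-16+-8, 0+1) = (-24, 1)

(-24, 1)


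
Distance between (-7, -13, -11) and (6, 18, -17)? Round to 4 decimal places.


d = sqrt((6--7)^2 + (18--13)^2 + (-17--11)^2) = 34.1467

34.1467


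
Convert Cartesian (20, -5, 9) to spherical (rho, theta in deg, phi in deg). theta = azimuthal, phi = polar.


rho = sqrt(20^2 + (-5)^2 + 9^2) = 22.4944
theta = atan2(-5, 20) = 345.9638 deg
phi = acos(9/22.4944) = 66.4156 deg

rho = 22.4944, theta = 345.9638 deg, phi = 66.4156 deg


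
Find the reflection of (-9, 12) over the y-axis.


Reflection across y-axis: (x, y) -> (-x, y)
(-9, 12) -> (9, 12)

(9, 12)


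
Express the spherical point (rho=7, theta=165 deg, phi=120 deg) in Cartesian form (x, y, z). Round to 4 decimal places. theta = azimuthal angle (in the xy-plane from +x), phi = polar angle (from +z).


x = 7 * sin(120) * cos(165) = -5.8556
y = 7 * sin(120) * sin(165) = 1.569
z = 7 * cos(120) = -3.5

(-5.8556, 1.569, -3.5)


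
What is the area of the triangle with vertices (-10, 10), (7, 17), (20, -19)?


Area = |x1(y2-y3) + x2(y3-y1) + x3(y1-y2)| / 2
= |-10*(17--19) + 7*(-19-10) + 20*(10-17)| / 2
= 351.5

351.5


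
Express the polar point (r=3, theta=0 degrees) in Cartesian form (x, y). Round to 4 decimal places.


x = 3 * cos(0) = 3
y = 3 * sin(0) = 0

(3, 0)


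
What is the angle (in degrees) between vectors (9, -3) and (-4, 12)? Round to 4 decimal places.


dot = 9*-4 + -3*12 = -72
|u| = 9.4868, |v| = 12.6491
cos(angle) = -0.6
angle = 126.8699 degrees

126.8699 degrees


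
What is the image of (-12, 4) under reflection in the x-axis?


Reflection across x-axis: (x, y) -> (x, -y)
(-12, 4) -> (-12, -4)

(-12, -4)


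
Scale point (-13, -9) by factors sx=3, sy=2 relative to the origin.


Scaling: (x*sx, y*sy) = (-13*3, -9*2) = (-39, -18)

(-39, -18)


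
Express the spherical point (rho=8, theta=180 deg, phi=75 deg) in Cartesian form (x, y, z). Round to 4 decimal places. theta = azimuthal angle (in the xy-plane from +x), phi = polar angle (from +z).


x = 8 * sin(75) * cos(180) = -7.7274
y = 8 * sin(75) * sin(180) = 0
z = 8 * cos(75) = 2.0706

(-7.7274, 0, 2.0706)


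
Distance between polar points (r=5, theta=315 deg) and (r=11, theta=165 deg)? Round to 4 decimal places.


d = sqrt(r1^2 + r2^2 - 2*r1*r2*cos(t2-t1))
d = sqrt(5^2 + 11^2 - 2*5*11*cos(165-315)) = 15.5326

15.5326


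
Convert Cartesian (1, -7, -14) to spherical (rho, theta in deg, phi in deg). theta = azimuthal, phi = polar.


rho = sqrt(1^2 + (-7)^2 + (-14)^2) = 15.6844
theta = atan2(-7, 1) = 278.1301 deg
phi = acos(-14/15.6844) = 153.2027 deg

rho = 15.6844, theta = 278.1301 deg, phi = 153.2027 deg
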